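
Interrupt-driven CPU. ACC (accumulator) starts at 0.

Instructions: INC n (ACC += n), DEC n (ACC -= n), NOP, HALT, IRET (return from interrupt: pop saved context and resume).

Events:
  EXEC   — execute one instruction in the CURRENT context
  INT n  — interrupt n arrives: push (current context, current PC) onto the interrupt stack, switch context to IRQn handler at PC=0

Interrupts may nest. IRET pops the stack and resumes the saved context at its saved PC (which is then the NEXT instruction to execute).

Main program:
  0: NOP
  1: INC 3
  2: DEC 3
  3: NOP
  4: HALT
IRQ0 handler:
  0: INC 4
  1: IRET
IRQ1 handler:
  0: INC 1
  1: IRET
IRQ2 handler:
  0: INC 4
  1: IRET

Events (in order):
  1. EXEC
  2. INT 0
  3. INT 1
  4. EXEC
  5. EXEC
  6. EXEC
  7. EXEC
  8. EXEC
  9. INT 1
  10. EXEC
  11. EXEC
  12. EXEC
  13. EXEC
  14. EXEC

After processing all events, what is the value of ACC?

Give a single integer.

Answer: 6

Derivation:
Event 1 (EXEC): [MAIN] PC=0: NOP
Event 2 (INT 0): INT 0 arrives: push (MAIN, PC=1), enter IRQ0 at PC=0 (depth now 1)
Event 3 (INT 1): INT 1 arrives: push (IRQ0, PC=0), enter IRQ1 at PC=0 (depth now 2)
Event 4 (EXEC): [IRQ1] PC=0: INC 1 -> ACC=1
Event 5 (EXEC): [IRQ1] PC=1: IRET -> resume IRQ0 at PC=0 (depth now 1)
Event 6 (EXEC): [IRQ0] PC=0: INC 4 -> ACC=5
Event 7 (EXEC): [IRQ0] PC=1: IRET -> resume MAIN at PC=1 (depth now 0)
Event 8 (EXEC): [MAIN] PC=1: INC 3 -> ACC=8
Event 9 (INT 1): INT 1 arrives: push (MAIN, PC=2), enter IRQ1 at PC=0 (depth now 1)
Event 10 (EXEC): [IRQ1] PC=0: INC 1 -> ACC=9
Event 11 (EXEC): [IRQ1] PC=1: IRET -> resume MAIN at PC=2 (depth now 0)
Event 12 (EXEC): [MAIN] PC=2: DEC 3 -> ACC=6
Event 13 (EXEC): [MAIN] PC=3: NOP
Event 14 (EXEC): [MAIN] PC=4: HALT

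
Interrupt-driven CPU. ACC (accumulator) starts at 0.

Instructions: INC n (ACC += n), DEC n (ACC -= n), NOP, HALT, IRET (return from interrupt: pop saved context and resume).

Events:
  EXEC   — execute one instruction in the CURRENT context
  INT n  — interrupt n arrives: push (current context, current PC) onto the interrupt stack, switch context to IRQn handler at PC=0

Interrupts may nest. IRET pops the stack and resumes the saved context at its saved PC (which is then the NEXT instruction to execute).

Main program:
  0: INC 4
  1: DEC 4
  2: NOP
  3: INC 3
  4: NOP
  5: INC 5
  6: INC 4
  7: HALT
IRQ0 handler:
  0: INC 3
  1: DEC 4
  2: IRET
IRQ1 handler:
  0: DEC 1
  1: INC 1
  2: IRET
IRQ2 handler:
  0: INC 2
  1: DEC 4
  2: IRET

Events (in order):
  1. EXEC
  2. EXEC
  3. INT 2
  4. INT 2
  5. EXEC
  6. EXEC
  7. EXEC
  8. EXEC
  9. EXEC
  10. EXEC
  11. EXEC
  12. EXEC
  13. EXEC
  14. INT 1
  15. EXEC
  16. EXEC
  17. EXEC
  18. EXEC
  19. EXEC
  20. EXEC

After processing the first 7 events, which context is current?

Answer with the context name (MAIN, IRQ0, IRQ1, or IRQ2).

Answer: IRQ2

Derivation:
Event 1 (EXEC): [MAIN] PC=0: INC 4 -> ACC=4
Event 2 (EXEC): [MAIN] PC=1: DEC 4 -> ACC=0
Event 3 (INT 2): INT 2 arrives: push (MAIN, PC=2), enter IRQ2 at PC=0 (depth now 1)
Event 4 (INT 2): INT 2 arrives: push (IRQ2, PC=0), enter IRQ2 at PC=0 (depth now 2)
Event 5 (EXEC): [IRQ2] PC=0: INC 2 -> ACC=2
Event 6 (EXEC): [IRQ2] PC=1: DEC 4 -> ACC=-2
Event 7 (EXEC): [IRQ2] PC=2: IRET -> resume IRQ2 at PC=0 (depth now 1)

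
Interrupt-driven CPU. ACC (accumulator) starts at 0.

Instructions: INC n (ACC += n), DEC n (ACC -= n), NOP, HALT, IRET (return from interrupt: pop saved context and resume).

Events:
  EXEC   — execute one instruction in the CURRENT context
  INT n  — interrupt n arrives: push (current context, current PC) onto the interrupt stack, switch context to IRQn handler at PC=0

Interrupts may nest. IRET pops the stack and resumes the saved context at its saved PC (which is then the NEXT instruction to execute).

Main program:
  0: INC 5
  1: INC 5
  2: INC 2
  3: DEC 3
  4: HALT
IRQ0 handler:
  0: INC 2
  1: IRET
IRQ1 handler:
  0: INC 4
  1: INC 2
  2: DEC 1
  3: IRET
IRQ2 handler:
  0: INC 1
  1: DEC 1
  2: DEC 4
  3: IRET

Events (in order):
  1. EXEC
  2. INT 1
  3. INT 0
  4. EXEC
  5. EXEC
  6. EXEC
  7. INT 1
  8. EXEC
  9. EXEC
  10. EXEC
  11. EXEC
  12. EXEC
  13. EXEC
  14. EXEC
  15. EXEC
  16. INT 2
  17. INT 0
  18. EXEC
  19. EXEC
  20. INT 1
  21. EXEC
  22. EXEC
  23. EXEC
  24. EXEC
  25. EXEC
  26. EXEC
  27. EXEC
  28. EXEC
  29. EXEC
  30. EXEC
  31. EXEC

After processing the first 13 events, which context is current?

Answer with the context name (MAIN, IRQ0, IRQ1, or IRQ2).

Answer: IRQ1

Derivation:
Event 1 (EXEC): [MAIN] PC=0: INC 5 -> ACC=5
Event 2 (INT 1): INT 1 arrives: push (MAIN, PC=1), enter IRQ1 at PC=0 (depth now 1)
Event 3 (INT 0): INT 0 arrives: push (IRQ1, PC=0), enter IRQ0 at PC=0 (depth now 2)
Event 4 (EXEC): [IRQ0] PC=0: INC 2 -> ACC=7
Event 5 (EXEC): [IRQ0] PC=1: IRET -> resume IRQ1 at PC=0 (depth now 1)
Event 6 (EXEC): [IRQ1] PC=0: INC 4 -> ACC=11
Event 7 (INT 1): INT 1 arrives: push (IRQ1, PC=1), enter IRQ1 at PC=0 (depth now 2)
Event 8 (EXEC): [IRQ1] PC=0: INC 4 -> ACC=15
Event 9 (EXEC): [IRQ1] PC=1: INC 2 -> ACC=17
Event 10 (EXEC): [IRQ1] PC=2: DEC 1 -> ACC=16
Event 11 (EXEC): [IRQ1] PC=3: IRET -> resume IRQ1 at PC=1 (depth now 1)
Event 12 (EXEC): [IRQ1] PC=1: INC 2 -> ACC=18
Event 13 (EXEC): [IRQ1] PC=2: DEC 1 -> ACC=17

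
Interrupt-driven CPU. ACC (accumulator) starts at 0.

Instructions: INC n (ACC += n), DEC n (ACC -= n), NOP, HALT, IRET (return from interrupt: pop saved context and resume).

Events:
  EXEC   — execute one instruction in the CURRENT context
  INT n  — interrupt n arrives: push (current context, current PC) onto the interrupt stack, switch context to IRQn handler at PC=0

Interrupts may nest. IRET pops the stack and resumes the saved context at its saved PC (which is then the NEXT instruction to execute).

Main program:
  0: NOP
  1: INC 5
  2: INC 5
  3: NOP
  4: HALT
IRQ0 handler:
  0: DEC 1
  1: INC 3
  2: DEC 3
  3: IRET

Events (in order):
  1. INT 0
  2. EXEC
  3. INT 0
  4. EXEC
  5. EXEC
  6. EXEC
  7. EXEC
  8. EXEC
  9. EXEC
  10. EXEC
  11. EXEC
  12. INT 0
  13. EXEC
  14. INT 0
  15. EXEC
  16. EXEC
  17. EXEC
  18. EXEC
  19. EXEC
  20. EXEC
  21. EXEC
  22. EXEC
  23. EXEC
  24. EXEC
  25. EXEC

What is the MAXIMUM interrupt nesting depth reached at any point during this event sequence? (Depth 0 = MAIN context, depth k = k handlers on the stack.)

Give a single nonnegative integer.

Event 1 (INT 0): INT 0 arrives: push (MAIN, PC=0), enter IRQ0 at PC=0 (depth now 1) [depth=1]
Event 2 (EXEC): [IRQ0] PC=0: DEC 1 -> ACC=-1 [depth=1]
Event 3 (INT 0): INT 0 arrives: push (IRQ0, PC=1), enter IRQ0 at PC=0 (depth now 2) [depth=2]
Event 4 (EXEC): [IRQ0] PC=0: DEC 1 -> ACC=-2 [depth=2]
Event 5 (EXEC): [IRQ0] PC=1: INC 3 -> ACC=1 [depth=2]
Event 6 (EXEC): [IRQ0] PC=2: DEC 3 -> ACC=-2 [depth=2]
Event 7 (EXEC): [IRQ0] PC=3: IRET -> resume IRQ0 at PC=1 (depth now 1) [depth=1]
Event 8 (EXEC): [IRQ0] PC=1: INC 3 -> ACC=1 [depth=1]
Event 9 (EXEC): [IRQ0] PC=2: DEC 3 -> ACC=-2 [depth=1]
Event 10 (EXEC): [IRQ0] PC=3: IRET -> resume MAIN at PC=0 (depth now 0) [depth=0]
Event 11 (EXEC): [MAIN] PC=0: NOP [depth=0]
Event 12 (INT 0): INT 0 arrives: push (MAIN, PC=1), enter IRQ0 at PC=0 (depth now 1) [depth=1]
Event 13 (EXEC): [IRQ0] PC=0: DEC 1 -> ACC=-3 [depth=1]
Event 14 (INT 0): INT 0 arrives: push (IRQ0, PC=1), enter IRQ0 at PC=0 (depth now 2) [depth=2]
Event 15 (EXEC): [IRQ0] PC=0: DEC 1 -> ACC=-4 [depth=2]
Event 16 (EXEC): [IRQ0] PC=1: INC 3 -> ACC=-1 [depth=2]
Event 17 (EXEC): [IRQ0] PC=2: DEC 3 -> ACC=-4 [depth=2]
Event 18 (EXEC): [IRQ0] PC=3: IRET -> resume IRQ0 at PC=1 (depth now 1) [depth=1]
Event 19 (EXEC): [IRQ0] PC=1: INC 3 -> ACC=-1 [depth=1]
Event 20 (EXEC): [IRQ0] PC=2: DEC 3 -> ACC=-4 [depth=1]
Event 21 (EXEC): [IRQ0] PC=3: IRET -> resume MAIN at PC=1 (depth now 0) [depth=0]
Event 22 (EXEC): [MAIN] PC=1: INC 5 -> ACC=1 [depth=0]
Event 23 (EXEC): [MAIN] PC=2: INC 5 -> ACC=6 [depth=0]
Event 24 (EXEC): [MAIN] PC=3: NOP [depth=0]
Event 25 (EXEC): [MAIN] PC=4: HALT [depth=0]
Max depth observed: 2

Answer: 2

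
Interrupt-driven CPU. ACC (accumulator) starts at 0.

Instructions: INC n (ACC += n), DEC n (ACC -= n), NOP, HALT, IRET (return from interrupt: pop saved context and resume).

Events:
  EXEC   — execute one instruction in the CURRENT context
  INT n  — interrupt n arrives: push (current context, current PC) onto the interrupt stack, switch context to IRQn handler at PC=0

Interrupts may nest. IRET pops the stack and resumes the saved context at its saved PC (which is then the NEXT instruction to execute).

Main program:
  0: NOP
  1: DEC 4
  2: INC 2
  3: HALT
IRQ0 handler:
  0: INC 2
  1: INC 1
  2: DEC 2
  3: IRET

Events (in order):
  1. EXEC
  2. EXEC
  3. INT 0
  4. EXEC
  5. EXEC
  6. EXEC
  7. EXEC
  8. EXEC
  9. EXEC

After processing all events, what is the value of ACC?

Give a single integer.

Answer: -1

Derivation:
Event 1 (EXEC): [MAIN] PC=0: NOP
Event 2 (EXEC): [MAIN] PC=1: DEC 4 -> ACC=-4
Event 3 (INT 0): INT 0 arrives: push (MAIN, PC=2), enter IRQ0 at PC=0 (depth now 1)
Event 4 (EXEC): [IRQ0] PC=0: INC 2 -> ACC=-2
Event 5 (EXEC): [IRQ0] PC=1: INC 1 -> ACC=-1
Event 6 (EXEC): [IRQ0] PC=2: DEC 2 -> ACC=-3
Event 7 (EXEC): [IRQ0] PC=3: IRET -> resume MAIN at PC=2 (depth now 0)
Event 8 (EXEC): [MAIN] PC=2: INC 2 -> ACC=-1
Event 9 (EXEC): [MAIN] PC=3: HALT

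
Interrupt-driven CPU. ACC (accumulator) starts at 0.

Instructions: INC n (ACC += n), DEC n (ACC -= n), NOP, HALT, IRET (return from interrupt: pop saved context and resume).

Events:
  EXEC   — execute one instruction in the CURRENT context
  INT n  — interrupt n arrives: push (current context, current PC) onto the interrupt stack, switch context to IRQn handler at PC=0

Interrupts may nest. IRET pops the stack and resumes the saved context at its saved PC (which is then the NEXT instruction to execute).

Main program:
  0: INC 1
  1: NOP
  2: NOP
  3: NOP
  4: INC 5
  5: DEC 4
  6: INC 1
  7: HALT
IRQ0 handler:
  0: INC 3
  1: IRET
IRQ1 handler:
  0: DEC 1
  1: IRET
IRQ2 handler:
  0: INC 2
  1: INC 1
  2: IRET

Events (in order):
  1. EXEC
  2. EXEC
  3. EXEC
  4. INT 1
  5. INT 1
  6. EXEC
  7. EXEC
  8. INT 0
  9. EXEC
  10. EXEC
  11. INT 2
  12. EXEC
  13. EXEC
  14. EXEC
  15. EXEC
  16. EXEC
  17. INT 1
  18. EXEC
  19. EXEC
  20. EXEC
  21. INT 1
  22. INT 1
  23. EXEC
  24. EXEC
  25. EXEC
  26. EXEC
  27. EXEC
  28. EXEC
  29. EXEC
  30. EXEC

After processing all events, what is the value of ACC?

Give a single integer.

Event 1 (EXEC): [MAIN] PC=0: INC 1 -> ACC=1
Event 2 (EXEC): [MAIN] PC=1: NOP
Event 3 (EXEC): [MAIN] PC=2: NOP
Event 4 (INT 1): INT 1 arrives: push (MAIN, PC=3), enter IRQ1 at PC=0 (depth now 1)
Event 5 (INT 1): INT 1 arrives: push (IRQ1, PC=0), enter IRQ1 at PC=0 (depth now 2)
Event 6 (EXEC): [IRQ1] PC=0: DEC 1 -> ACC=0
Event 7 (EXEC): [IRQ1] PC=1: IRET -> resume IRQ1 at PC=0 (depth now 1)
Event 8 (INT 0): INT 0 arrives: push (IRQ1, PC=0), enter IRQ0 at PC=0 (depth now 2)
Event 9 (EXEC): [IRQ0] PC=0: INC 3 -> ACC=3
Event 10 (EXEC): [IRQ0] PC=1: IRET -> resume IRQ1 at PC=0 (depth now 1)
Event 11 (INT 2): INT 2 arrives: push (IRQ1, PC=0), enter IRQ2 at PC=0 (depth now 2)
Event 12 (EXEC): [IRQ2] PC=0: INC 2 -> ACC=5
Event 13 (EXEC): [IRQ2] PC=1: INC 1 -> ACC=6
Event 14 (EXEC): [IRQ2] PC=2: IRET -> resume IRQ1 at PC=0 (depth now 1)
Event 15 (EXEC): [IRQ1] PC=0: DEC 1 -> ACC=5
Event 16 (EXEC): [IRQ1] PC=1: IRET -> resume MAIN at PC=3 (depth now 0)
Event 17 (INT 1): INT 1 arrives: push (MAIN, PC=3), enter IRQ1 at PC=0 (depth now 1)
Event 18 (EXEC): [IRQ1] PC=0: DEC 1 -> ACC=4
Event 19 (EXEC): [IRQ1] PC=1: IRET -> resume MAIN at PC=3 (depth now 0)
Event 20 (EXEC): [MAIN] PC=3: NOP
Event 21 (INT 1): INT 1 arrives: push (MAIN, PC=4), enter IRQ1 at PC=0 (depth now 1)
Event 22 (INT 1): INT 1 arrives: push (IRQ1, PC=0), enter IRQ1 at PC=0 (depth now 2)
Event 23 (EXEC): [IRQ1] PC=0: DEC 1 -> ACC=3
Event 24 (EXEC): [IRQ1] PC=1: IRET -> resume IRQ1 at PC=0 (depth now 1)
Event 25 (EXEC): [IRQ1] PC=0: DEC 1 -> ACC=2
Event 26 (EXEC): [IRQ1] PC=1: IRET -> resume MAIN at PC=4 (depth now 0)
Event 27 (EXEC): [MAIN] PC=4: INC 5 -> ACC=7
Event 28 (EXEC): [MAIN] PC=5: DEC 4 -> ACC=3
Event 29 (EXEC): [MAIN] PC=6: INC 1 -> ACC=4
Event 30 (EXEC): [MAIN] PC=7: HALT

Answer: 4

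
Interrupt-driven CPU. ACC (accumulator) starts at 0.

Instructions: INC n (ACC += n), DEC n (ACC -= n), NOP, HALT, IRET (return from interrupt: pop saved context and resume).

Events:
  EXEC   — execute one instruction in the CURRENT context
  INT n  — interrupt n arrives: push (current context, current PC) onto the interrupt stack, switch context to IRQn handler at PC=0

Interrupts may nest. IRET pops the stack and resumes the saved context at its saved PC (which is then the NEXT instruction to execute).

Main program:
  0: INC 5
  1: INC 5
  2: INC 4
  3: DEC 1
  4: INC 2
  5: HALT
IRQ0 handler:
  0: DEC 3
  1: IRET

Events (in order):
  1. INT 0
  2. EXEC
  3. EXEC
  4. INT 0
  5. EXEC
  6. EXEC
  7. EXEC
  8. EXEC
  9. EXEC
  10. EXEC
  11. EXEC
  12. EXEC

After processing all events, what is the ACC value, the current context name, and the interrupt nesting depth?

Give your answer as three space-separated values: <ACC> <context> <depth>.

Event 1 (INT 0): INT 0 arrives: push (MAIN, PC=0), enter IRQ0 at PC=0 (depth now 1)
Event 2 (EXEC): [IRQ0] PC=0: DEC 3 -> ACC=-3
Event 3 (EXEC): [IRQ0] PC=1: IRET -> resume MAIN at PC=0 (depth now 0)
Event 4 (INT 0): INT 0 arrives: push (MAIN, PC=0), enter IRQ0 at PC=0 (depth now 1)
Event 5 (EXEC): [IRQ0] PC=0: DEC 3 -> ACC=-6
Event 6 (EXEC): [IRQ0] PC=1: IRET -> resume MAIN at PC=0 (depth now 0)
Event 7 (EXEC): [MAIN] PC=0: INC 5 -> ACC=-1
Event 8 (EXEC): [MAIN] PC=1: INC 5 -> ACC=4
Event 9 (EXEC): [MAIN] PC=2: INC 4 -> ACC=8
Event 10 (EXEC): [MAIN] PC=3: DEC 1 -> ACC=7
Event 11 (EXEC): [MAIN] PC=4: INC 2 -> ACC=9
Event 12 (EXEC): [MAIN] PC=5: HALT

Answer: 9 MAIN 0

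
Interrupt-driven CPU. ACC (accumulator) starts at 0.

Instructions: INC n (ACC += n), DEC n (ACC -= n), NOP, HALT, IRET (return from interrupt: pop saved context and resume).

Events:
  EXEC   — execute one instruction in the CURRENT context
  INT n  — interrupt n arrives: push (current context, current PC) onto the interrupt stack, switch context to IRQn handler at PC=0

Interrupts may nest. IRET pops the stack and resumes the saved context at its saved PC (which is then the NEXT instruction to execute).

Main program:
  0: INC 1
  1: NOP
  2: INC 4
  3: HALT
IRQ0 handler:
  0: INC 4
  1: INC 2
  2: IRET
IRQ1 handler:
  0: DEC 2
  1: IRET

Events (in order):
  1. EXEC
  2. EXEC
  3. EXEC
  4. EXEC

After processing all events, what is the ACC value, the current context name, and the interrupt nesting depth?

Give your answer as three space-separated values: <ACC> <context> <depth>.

Event 1 (EXEC): [MAIN] PC=0: INC 1 -> ACC=1
Event 2 (EXEC): [MAIN] PC=1: NOP
Event 3 (EXEC): [MAIN] PC=2: INC 4 -> ACC=5
Event 4 (EXEC): [MAIN] PC=3: HALT

Answer: 5 MAIN 0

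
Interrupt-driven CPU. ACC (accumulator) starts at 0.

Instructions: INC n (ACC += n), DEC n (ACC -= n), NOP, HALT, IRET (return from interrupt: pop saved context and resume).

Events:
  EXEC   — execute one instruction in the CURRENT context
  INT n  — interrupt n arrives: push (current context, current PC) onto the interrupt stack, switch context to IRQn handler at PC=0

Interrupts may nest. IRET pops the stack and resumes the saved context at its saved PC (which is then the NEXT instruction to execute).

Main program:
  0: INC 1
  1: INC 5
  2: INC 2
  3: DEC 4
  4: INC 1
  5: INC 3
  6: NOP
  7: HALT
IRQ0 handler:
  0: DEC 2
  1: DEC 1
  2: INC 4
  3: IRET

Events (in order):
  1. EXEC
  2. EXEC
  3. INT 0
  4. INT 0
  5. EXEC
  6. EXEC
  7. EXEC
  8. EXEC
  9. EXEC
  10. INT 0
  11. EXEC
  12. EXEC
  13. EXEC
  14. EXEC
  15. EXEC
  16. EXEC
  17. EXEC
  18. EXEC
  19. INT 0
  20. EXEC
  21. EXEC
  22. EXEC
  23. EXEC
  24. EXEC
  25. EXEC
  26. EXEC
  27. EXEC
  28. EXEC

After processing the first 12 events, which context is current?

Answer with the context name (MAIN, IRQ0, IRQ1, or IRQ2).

Event 1 (EXEC): [MAIN] PC=0: INC 1 -> ACC=1
Event 2 (EXEC): [MAIN] PC=1: INC 5 -> ACC=6
Event 3 (INT 0): INT 0 arrives: push (MAIN, PC=2), enter IRQ0 at PC=0 (depth now 1)
Event 4 (INT 0): INT 0 arrives: push (IRQ0, PC=0), enter IRQ0 at PC=0 (depth now 2)
Event 5 (EXEC): [IRQ0] PC=0: DEC 2 -> ACC=4
Event 6 (EXEC): [IRQ0] PC=1: DEC 1 -> ACC=3
Event 7 (EXEC): [IRQ0] PC=2: INC 4 -> ACC=7
Event 8 (EXEC): [IRQ0] PC=3: IRET -> resume IRQ0 at PC=0 (depth now 1)
Event 9 (EXEC): [IRQ0] PC=0: DEC 2 -> ACC=5
Event 10 (INT 0): INT 0 arrives: push (IRQ0, PC=1), enter IRQ0 at PC=0 (depth now 2)
Event 11 (EXEC): [IRQ0] PC=0: DEC 2 -> ACC=3
Event 12 (EXEC): [IRQ0] PC=1: DEC 1 -> ACC=2

Answer: IRQ0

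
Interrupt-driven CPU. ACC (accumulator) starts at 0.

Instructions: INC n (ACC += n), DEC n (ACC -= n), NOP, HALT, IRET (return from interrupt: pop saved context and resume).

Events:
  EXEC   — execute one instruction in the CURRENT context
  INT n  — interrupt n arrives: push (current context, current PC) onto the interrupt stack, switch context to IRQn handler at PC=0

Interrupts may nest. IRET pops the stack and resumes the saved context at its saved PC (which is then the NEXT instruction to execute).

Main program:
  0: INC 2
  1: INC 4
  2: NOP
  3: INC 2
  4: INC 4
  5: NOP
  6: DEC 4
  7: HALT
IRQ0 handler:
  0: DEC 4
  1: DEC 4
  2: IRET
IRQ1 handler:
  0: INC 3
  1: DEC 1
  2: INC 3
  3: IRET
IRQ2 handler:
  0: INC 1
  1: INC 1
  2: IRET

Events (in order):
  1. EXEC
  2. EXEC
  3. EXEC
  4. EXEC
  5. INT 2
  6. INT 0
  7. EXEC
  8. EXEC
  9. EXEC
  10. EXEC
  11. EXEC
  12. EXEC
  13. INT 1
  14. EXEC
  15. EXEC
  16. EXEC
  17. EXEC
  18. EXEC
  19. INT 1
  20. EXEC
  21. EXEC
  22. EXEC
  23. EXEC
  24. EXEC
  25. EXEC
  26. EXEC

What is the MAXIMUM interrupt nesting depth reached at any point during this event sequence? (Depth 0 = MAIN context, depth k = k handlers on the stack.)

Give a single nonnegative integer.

Event 1 (EXEC): [MAIN] PC=0: INC 2 -> ACC=2 [depth=0]
Event 2 (EXEC): [MAIN] PC=1: INC 4 -> ACC=6 [depth=0]
Event 3 (EXEC): [MAIN] PC=2: NOP [depth=0]
Event 4 (EXEC): [MAIN] PC=3: INC 2 -> ACC=8 [depth=0]
Event 5 (INT 2): INT 2 arrives: push (MAIN, PC=4), enter IRQ2 at PC=0 (depth now 1) [depth=1]
Event 6 (INT 0): INT 0 arrives: push (IRQ2, PC=0), enter IRQ0 at PC=0 (depth now 2) [depth=2]
Event 7 (EXEC): [IRQ0] PC=0: DEC 4 -> ACC=4 [depth=2]
Event 8 (EXEC): [IRQ0] PC=1: DEC 4 -> ACC=0 [depth=2]
Event 9 (EXEC): [IRQ0] PC=2: IRET -> resume IRQ2 at PC=0 (depth now 1) [depth=1]
Event 10 (EXEC): [IRQ2] PC=0: INC 1 -> ACC=1 [depth=1]
Event 11 (EXEC): [IRQ2] PC=1: INC 1 -> ACC=2 [depth=1]
Event 12 (EXEC): [IRQ2] PC=2: IRET -> resume MAIN at PC=4 (depth now 0) [depth=0]
Event 13 (INT 1): INT 1 arrives: push (MAIN, PC=4), enter IRQ1 at PC=0 (depth now 1) [depth=1]
Event 14 (EXEC): [IRQ1] PC=0: INC 3 -> ACC=5 [depth=1]
Event 15 (EXEC): [IRQ1] PC=1: DEC 1 -> ACC=4 [depth=1]
Event 16 (EXEC): [IRQ1] PC=2: INC 3 -> ACC=7 [depth=1]
Event 17 (EXEC): [IRQ1] PC=3: IRET -> resume MAIN at PC=4 (depth now 0) [depth=0]
Event 18 (EXEC): [MAIN] PC=4: INC 4 -> ACC=11 [depth=0]
Event 19 (INT 1): INT 1 arrives: push (MAIN, PC=5), enter IRQ1 at PC=0 (depth now 1) [depth=1]
Event 20 (EXEC): [IRQ1] PC=0: INC 3 -> ACC=14 [depth=1]
Event 21 (EXEC): [IRQ1] PC=1: DEC 1 -> ACC=13 [depth=1]
Event 22 (EXEC): [IRQ1] PC=2: INC 3 -> ACC=16 [depth=1]
Event 23 (EXEC): [IRQ1] PC=3: IRET -> resume MAIN at PC=5 (depth now 0) [depth=0]
Event 24 (EXEC): [MAIN] PC=5: NOP [depth=0]
Event 25 (EXEC): [MAIN] PC=6: DEC 4 -> ACC=12 [depth=0]
Event 26 (EXEC): [MAIN] PC=7: HALT [depth=0]
Max depth observed: 2

Answer: 2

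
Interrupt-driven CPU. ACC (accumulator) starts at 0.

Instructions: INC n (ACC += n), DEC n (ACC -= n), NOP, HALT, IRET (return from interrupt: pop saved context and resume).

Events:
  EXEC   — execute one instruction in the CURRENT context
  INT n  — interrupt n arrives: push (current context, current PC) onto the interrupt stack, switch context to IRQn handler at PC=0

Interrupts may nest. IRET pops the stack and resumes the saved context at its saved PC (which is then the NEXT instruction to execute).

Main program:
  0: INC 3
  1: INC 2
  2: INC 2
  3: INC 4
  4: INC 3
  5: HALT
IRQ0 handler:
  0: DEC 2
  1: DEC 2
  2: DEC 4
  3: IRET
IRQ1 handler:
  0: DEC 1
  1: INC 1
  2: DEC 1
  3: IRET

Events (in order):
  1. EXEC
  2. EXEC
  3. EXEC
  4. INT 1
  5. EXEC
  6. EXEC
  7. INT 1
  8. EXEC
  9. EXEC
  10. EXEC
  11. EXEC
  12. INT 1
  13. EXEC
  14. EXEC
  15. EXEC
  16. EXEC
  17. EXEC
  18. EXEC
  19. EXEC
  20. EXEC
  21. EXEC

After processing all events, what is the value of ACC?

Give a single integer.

Answer: 11

Derivation:
Event 1 (EXEC): [MAIN] PC=0: INC 3 -> ACC=3
Event 2 (EXEC): [MAIN] PC=1: INC 2 -> ACC=5
Event 3 (EXEC): [MAIN] PC=2: INC 2 -> ACC=7
Event 4 (INT 1): INT 1 arrives: push (MAIN, PC=3), enter IRQ1 at PC=0 (depth now 1)
Event 5 (EXEC): [IRQ1] PC=0: DEC 1 -> ACC=6
Event 6 (EXEC): [IRQ1] PC=1: INC 1 -> ACC=7
Event 7 (INT 1): INT 1 arrives: push (IRQ1, PC=2), enter IRQ1 at PC=0 (depth now 2)
Event 8 (EXEC): [IRQ1] PC=0: DEC 1 -> ACC=6
Event 9 (EXEC): [IRQ1] PC=1: INC 1 -> ACC=7
Event 10 (EXEC): [IRQ1] PC=2: DEC 1 -> ACC=6
Event 11 (EXEC): [IRQ1] PC=3: IRET -> resume IRQ1 at PC=2 (depth now 1)
Event 12 (INT 1): INT 1 arrives: push (IRQ1, PC=2), enter IRQ1 at PC=0 (depth now 2)
Event 13 (EXEC): [IRQ1] PC=0: DEC 1 -> ACC=5
Event 14 (EXEC): [IRQ1] PC=1: INC 1 -> ACC=6
Event 15 (EXEC): [IRQ1] PC=2: DEC 1 -> ACC=5
Event 16 (EXEC): [IRQ1] PC=3: IRET -> resume IRQ1 at PC=2 (depth now 1)
Event 17 (EXEC): [IRQ1] PC=2: DEC 1 -> ACC=4
Event 18 (EXEC): [IRQ1] PC=3: IRET -> resume MAIN at PC=3 (depth now 0)
Event 19 (EXEC): [MAIN] PC=3: INC 4 -> ACC=8
Event 20 (EXEC): [MAIN] PC=4: INC 3 -> ACC=11
Event 21 (EXEC): [MAIN] PC=5: HALT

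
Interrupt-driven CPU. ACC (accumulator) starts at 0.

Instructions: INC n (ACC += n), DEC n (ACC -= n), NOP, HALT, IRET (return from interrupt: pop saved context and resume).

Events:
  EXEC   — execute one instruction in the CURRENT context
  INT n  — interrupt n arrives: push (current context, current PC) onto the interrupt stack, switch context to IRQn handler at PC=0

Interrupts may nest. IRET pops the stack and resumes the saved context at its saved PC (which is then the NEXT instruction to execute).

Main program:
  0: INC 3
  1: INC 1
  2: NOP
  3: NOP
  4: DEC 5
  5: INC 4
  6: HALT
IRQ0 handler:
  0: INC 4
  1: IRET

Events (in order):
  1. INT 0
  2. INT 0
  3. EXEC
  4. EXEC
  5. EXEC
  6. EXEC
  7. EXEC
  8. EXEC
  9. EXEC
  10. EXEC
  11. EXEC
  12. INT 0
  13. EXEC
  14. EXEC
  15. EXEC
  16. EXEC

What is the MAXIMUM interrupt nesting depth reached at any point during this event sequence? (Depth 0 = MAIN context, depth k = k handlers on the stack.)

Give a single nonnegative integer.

Event 1 (INT 0): INT 0 arrives: push (MAIN, PC=0), enter IRQ0 at PC=0 (depth now 1) [depth=1]
Event 2 (INT 0): INT 0 arrives: push (IRQ0, PC=0), enter IRQ0 at PC=0 (depth now 2) [depth=2]
Event 3 (EXEC): [IRQ0] PC=0: INC 4 -> ACC=4 [depth=2]
Event 4 (EXEC): [IRQ0] PC=1: IRET -> resume IRQ0 at PC=0 (depth now 1) [depth=1]
Event 5 (EXEC): [IRQ0] PC=0: INC 4 -> ACC=8 [depth=1]
Event 6 (EXEC): [IRQ0] PC=1: IRET -> resume MAIN at PC=0 (depth now 0) [depth=0]
Event 7 (EXEC): [MAIN] PC=0: INC 3 -> ACC=11 [depth=0]
Event 8 (EXEC): [MAIN] PC=1: INC 1 -> ACC=12 [depth=0]
Event 9 (EXEC): [MAIN] PC=2: NOP [depth=0]
Event 10 (EXEC): [MAIN] PC=3: NOP [depth=0]
Event 11 (EXEC): [MAIN] PC=4: DEC 5 -> ACC=7 [depth=0]
Event 12 (INT 0): INT 0 arrives: push (MAIN, PC=5), enter IRQ0 at PC=0 (depth now 1) [depth=1]
Event 13 (EXEC): [IRQ0] PC=0: INC 4 -> ACC=11 [depth=1]
Event 14 (EXEC): [IRQ0] PC=1: IRET -> resume MAIN at PC=5 (depth now 0) [depth=0]
Event 15 (EXEC): [MAIN] PC=5: INC 4 -> ACC=15 [depth=0]
Event 16 (EXEC): [MAIN] PC=6: HALT [depth=0]
Max depth observed: 2

Answer: 2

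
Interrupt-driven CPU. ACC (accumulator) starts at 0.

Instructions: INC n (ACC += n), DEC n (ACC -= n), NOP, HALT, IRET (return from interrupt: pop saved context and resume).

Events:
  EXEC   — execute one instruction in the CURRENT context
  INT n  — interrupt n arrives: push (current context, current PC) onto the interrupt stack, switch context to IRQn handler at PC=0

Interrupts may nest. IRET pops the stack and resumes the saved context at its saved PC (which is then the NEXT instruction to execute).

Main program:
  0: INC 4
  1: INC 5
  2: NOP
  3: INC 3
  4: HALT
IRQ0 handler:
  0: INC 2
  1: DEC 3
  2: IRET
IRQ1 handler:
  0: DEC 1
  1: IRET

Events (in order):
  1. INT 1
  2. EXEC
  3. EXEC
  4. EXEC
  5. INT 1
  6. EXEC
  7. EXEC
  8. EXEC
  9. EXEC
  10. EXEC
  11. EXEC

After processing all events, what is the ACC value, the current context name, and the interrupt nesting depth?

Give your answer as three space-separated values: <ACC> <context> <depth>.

Event 1 (INT 1): INT 1 arrives: push (MAIN, PC=0), enter IRQ1 at PC=0 (depth now 1)
Event 2 (EXEC): [IRQ1] PC=0: DEC 1 -> ACC=-1
Event 3 (EXEC): [IRQ1] PC=1: IRET -> resume MAIN at PC=0 (depth now 0)
Event 4 (EXEC): [MAIN] PC=0: INC 4 -> ACC=3
Event 5 (INT 1): INT 1 arrives: push (MAIN, PC=1), enter IRQ1 at PC=0 (depth now 1)
Event 6 (EXEC): [IRQ1] PC=0: DEC 1 -> ACC=2
Event 7 (EXEC): [IRQ1] PC=1: IRET -> resume MAIN at PC=1 (depth now 0)
Event 8 (EXEC): [MAIN] PC=1: INC 5 -> ACC=7
Event 9 (EXEC): [MAIN] PC=2: NOP
Event 10 (EXEC): [MAIN] PC=3: INC 3 -> ACC=10
Event 11 (EXEC): [MAIN] PC=4: HALT

Answer: 10 MAIN 0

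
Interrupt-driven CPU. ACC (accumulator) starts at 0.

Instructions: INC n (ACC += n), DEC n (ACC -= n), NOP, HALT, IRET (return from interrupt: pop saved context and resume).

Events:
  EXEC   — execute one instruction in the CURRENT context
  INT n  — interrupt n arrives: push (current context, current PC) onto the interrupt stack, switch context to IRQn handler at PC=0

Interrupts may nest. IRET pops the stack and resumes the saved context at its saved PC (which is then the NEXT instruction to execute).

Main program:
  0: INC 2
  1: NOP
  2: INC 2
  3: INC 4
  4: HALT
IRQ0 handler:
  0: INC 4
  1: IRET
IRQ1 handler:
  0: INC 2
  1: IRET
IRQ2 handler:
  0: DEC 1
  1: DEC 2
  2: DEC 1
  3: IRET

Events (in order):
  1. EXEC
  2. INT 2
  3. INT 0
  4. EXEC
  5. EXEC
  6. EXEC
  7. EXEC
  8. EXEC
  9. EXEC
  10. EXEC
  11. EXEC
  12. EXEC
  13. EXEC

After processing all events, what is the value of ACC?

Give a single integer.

Event 1 (EXEC): [MAIN] PC=0: INC 2 -> ACC=2
Event 2 (INT 2): INT 2 arrives: push (MAIN, PC=1), enter IRQ2 at PC=0 (depth now 1)
Event 3 (INT 0): INT 0 arrives: push (IRQ2, PC=0), enter IRQ0 at PC=0 (depth now 2)
Event 4 (EXEC): [IRQ0] PC=0: INC 4 -> ACC=6
Event 5 (EXEC): [IRQ0] PC=1: IRET -> resume IRQ2 at PC=0 (depth now 1)
Event 6 (EXEC): [IRQ2] PC=0: DEC 1 -> ACC=5
Event 7 (EXEC): [IRQ2] PC=1: DEC 2 -> ACC=3
Event 8 (EXEC): [IRQ2] PC=2: DEC 1 -> ACC=2
Event 9 (EXEC): [IRQ2] PC=3: IRET -> resume MAIN at PC=1 (depth now 0)
Event 10 (EXEC): [MAIN] PC=1: NOP
Event 11 (EXEC): [MAIN] PC=2: INC 2 -> ACC=4
Event 12 (EXEC): [MAIN] PC=3: INC 4 -> ACC=8
Event 13 (EXEC): [MAIN] PC=4: HALT

Answer: 8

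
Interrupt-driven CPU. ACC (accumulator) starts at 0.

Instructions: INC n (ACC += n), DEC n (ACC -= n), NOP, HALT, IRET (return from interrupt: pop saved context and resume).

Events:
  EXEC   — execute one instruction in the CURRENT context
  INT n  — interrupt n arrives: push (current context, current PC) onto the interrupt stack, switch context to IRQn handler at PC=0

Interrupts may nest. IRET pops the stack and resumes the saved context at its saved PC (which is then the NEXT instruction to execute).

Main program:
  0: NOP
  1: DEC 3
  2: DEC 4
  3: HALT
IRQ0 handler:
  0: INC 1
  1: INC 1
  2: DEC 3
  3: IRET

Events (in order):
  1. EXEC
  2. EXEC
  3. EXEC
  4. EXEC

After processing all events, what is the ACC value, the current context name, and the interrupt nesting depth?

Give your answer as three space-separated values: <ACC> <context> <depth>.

Event 1 (EXEC): [MAIN] PC=0: NOP
Event 2 (EXEC): [MAIN] PC=1: DEC 3 -> ACC=-3
Event 3 (EXEC): [MAIN] PC=2: DEC 4 -> ACC=-7
Event 4 (EXEC): [MAIN] PC=3: HALT

Answer: -7 MAIN 0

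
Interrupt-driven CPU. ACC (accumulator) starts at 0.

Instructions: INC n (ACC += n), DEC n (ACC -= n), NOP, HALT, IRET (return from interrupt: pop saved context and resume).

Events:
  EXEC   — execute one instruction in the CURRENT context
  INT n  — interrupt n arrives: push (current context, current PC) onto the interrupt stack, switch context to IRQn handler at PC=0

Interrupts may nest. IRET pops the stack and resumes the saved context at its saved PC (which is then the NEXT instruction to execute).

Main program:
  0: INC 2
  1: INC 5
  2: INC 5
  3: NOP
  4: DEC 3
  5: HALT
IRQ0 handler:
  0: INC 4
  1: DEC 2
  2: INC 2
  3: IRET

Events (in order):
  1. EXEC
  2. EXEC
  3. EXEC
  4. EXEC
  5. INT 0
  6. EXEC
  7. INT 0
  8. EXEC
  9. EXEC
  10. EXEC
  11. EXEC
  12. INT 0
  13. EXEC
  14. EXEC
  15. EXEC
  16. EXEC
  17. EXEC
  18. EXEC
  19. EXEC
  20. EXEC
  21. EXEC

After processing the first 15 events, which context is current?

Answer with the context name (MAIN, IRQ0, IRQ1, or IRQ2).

Event 1 (EXEC): [MAIN] PC=0: INC 2 -> ACC=2
Event 2 (EXEC): [MAIN] PC=1: INC 5 -> ACC=7
Event 3 (EXEC): [MAIN] PC=2: INC 5 -> ACC=12
Event 4 (EXEC): [MAIN] PC=3: NOP
Event 5 (INT 0): INT 0 arrives: push (MAIN, PC=4), enter IRQ0 at PC=0 (depth now 1)
Event 6 (EXEC): [IRQ0] PC=0: INC 4 -> ACC=16
Event 7 (INT 0): INT 0 arrives: push (IRQ0, PC=1), enter IRQ0 at PC=0 (depth now 2)
Event 8 (EXEC): [IRQ0] PC=0: INC 4 -> ACC=20
Event 9 (EXEC): [IRQ0] PC=1: DEC 2 -> ACC=18
Event 10 (EXEC): [IRQ0] PC=2: INC 2 -> ACC=20
Event 11 (EXEC): [IRQ0] PC=3: IRET -> resume IRQ0 at PC=1 (depth now 1)
Event 12 (INT 0): INT 0 arrives: push (IRQ0, PC=1), enter IRQ0 at PC=0 (depth now 2)
Event 13 (EXEC): [IRQ0] PC=0: INC 4 -> ACC=24
Event 14 (EXEC): [IRQ0] PC=1: DEC 2 -> ACC=22
Event 15 (EXEC): [IRQ0] PC=2: INC 2 -> ACC=24

Answer: IRQ0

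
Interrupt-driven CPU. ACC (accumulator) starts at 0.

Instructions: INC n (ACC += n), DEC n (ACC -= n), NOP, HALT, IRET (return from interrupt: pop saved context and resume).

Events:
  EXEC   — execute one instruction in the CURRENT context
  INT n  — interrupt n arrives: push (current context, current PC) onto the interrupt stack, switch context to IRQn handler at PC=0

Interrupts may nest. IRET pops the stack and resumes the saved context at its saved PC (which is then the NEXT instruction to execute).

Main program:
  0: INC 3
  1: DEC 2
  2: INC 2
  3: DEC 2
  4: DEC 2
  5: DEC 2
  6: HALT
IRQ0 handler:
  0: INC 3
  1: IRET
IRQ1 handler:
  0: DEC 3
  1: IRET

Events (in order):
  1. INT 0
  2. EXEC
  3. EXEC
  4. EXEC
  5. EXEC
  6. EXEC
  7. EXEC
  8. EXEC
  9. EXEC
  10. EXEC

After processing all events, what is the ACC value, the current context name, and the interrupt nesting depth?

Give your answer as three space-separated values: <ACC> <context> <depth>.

Event 1 (INT 0): INT 0 arrives: push (MAIN, PC=0), enter IRQ0 at PC=0 (depth now 1)
Event 2 (EXEC): [IRQ0] PC=0: INC 3 -> ACC=3
Event 3 (EXEC): [IRQ0] PC=1: IRET -> resume MAIN at PC=0 (depth now 0)
Event 4 (EXEC): [MAIN] PC=0: INC 3 -> ACC=6
Event 5 (EXEC): [MAIN] PC=1: DEC 2 -> ACC=4
Event 6 (EXEC): [MAIN] PC=2: INC 2 -> ACC=6
Event 7 (EXEC): [MAIN] PC=3: DEC 2 -> ACC=4
Event 8 (EXEC): [MAIN] PC=4: DEC 2 -> ACC=2
Event 9 (EXEC): [MAIN] PC=5: DEC 2 -> ACC=0
Event 10 (EXEC): [MAIN] PC=6: HALT

Answer: 0 MAIN 0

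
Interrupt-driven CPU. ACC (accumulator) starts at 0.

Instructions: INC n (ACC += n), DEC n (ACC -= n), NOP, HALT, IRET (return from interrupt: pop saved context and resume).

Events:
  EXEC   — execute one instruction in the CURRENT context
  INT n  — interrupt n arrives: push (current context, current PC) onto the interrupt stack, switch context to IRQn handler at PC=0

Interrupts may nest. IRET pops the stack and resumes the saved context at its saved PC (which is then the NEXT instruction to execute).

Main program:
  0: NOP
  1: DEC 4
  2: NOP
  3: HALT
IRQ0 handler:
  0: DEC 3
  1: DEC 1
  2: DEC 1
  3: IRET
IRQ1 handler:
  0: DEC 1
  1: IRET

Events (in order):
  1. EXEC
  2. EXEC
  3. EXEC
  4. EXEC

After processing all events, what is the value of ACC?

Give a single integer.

Answer: -4

Derivation:
Event 1 (EXEC): [MAIN] PC=0: NOP
Event 2 (EXEC): [MAIN] PC=1: DEC 4 -> ACC=-4
Event 3 (EXEC): [MAIN] PC=2: NOP
Event 4 (EXEC): [MAIN] PC=3: HALT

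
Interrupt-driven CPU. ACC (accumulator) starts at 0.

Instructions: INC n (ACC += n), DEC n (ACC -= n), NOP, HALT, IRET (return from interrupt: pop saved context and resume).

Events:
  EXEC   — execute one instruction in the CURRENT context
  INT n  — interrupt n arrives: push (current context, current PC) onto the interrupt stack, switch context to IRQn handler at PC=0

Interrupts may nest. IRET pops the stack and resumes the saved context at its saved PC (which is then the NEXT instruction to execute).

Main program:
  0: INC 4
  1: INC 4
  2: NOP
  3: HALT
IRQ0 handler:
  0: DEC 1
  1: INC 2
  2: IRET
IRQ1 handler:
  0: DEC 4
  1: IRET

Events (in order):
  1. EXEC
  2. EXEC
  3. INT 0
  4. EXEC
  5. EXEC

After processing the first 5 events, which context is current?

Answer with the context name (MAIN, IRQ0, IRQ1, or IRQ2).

Answer: IRQ0

Derivation:
Event 1 (EXEC): [MAIN] PC=0: INC 4 -> ACC=4
Event 2 (EXEC): [MAIN] PC=1: INC 4 -> ACC=8
Event 3 (INT 0): INT 0 arrives: push (MAIN, PC=2), enter IRQ0 at PC=0 (depth now 1)
Event 4 (EXEC): [IRQ0] PC=0: DEC 1 -> ACC=7
Event 5 (EXEC): [IRQ0] PC=1: INC 2 -> ACC=9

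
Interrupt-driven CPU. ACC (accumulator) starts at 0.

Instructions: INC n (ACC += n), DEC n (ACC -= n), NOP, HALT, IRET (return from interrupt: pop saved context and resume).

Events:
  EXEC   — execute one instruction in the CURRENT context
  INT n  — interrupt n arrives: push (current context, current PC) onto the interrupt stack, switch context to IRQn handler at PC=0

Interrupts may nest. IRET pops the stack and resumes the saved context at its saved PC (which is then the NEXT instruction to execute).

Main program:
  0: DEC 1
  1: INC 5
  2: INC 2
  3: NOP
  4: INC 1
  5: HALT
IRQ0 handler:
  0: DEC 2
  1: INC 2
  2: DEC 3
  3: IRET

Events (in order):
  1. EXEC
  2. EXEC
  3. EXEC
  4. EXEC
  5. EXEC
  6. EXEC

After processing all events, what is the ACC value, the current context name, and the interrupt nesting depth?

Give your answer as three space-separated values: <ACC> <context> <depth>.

Answer: 7 MAIN 0

Derivation:
Event 1 (EXEC): [MAIN] PC=0: DEC 1 -> ACC=-1
Event 2 (EXEC): [MAIN] PC=1: INC 5 -> ACC=4
Event 3 (EXEC): [MAIN] PC=2: INC 2 -> ACC=6
Event 4 (EXEC): [MAIN] PC=3: NOP
Event 5 (EXEC): [MAIN] PC=4: INC 1 -> ACC=7
Event 6 (EXEC): [MAIN] PC=5: HALT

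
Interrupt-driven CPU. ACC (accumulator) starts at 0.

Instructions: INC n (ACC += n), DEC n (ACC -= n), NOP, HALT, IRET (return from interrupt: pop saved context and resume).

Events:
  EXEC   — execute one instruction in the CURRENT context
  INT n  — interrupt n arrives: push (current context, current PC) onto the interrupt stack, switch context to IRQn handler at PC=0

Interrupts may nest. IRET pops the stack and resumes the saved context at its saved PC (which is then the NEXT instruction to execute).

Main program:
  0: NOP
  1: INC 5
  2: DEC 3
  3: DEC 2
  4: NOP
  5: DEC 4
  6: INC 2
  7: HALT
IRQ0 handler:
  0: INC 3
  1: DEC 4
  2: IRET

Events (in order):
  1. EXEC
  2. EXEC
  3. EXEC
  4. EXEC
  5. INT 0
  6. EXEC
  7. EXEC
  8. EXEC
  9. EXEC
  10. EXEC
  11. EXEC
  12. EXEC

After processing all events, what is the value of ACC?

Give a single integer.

Event 1 (EXEC): [MAIN] PC=0: NOP
Event 2 (EXEC): [MAIN] PC=1: INC 5 -> ACC=5
Event 3 (EXEC): [MAIN] PC=2: DEC 3 -> ACC=2
Event 4 (EXEC): [MAIN] PC=3: DEC 2 -> ACC=0
Event 5 (INT 0): INT 0 arrives: push (MAIN, PC=4), enter IRQ0 at PC=0 (depth now 1)
Event 6 (EXEC): [IRQ0] PC=0: INC 3 -> ACC=3
Event 7 (EXEC): [IRQ0] PC=1: DEC 4 -> ACC=-1
Event 8 (EXEC): [IRQ0] PC=2: IRET -> resume MAIN at PC=4 (depth now 0)
Event 9 (EXEC): [MAIN] PC=4: NOP
Event 10 (EXEC): [MAIN] PC=5: DEC 4 -> ACC=-5
Event 11 (EXEC): [MAIN] PC=6: INC 2 -> ACC=-3
Event 12 (EXEC): [MAIN] PC=7: HALT

Answer: -3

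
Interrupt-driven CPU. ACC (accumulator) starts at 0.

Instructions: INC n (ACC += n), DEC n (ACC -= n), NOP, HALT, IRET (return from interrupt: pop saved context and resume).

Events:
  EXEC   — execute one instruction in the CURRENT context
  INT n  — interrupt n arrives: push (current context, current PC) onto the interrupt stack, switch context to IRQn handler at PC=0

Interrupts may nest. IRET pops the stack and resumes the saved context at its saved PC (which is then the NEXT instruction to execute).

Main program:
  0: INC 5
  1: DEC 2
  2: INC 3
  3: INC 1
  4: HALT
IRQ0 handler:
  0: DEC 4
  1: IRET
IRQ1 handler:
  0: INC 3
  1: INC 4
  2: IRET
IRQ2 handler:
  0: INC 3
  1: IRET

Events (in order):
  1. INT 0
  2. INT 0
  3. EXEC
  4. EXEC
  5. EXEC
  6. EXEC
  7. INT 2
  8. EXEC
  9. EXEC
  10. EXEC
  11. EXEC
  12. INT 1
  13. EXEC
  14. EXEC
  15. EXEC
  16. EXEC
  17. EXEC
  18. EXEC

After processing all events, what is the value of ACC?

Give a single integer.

Answer: 9

Derivation:
Event 1 (INT 0): INT 0 arrives: push (MAIN, PC=0), enter IRQ0 at PC=0 (depth now 1)
Event 2 (INT 0): INT 0 arrives: push (IRQ0, PC=0), enter IRQ0 at PC=0 (depth now 2)
Event 3 (EXEC): [IRQ0] PC=0: DEC 4 -> ACC=-4
Event 4 (EXEC): [IRQ0] PC=1: IRET -> resume IRQ0 at PC=0 (depth now 1)
Event 5 (EXEC): [IRQ0] PC=0: DEC 4 -> ACC=-8
Event 6 (EXEC): [IRQ0] PC=1: IRET -> resume MAIN at PC=0 (depth now 0)
Event 7 (INT 2): INT 2 arrives: push (MAIN, PC=0), enter IRQ2 at PC=0 (depth now 1)
Event 8 (EXEC): [IRQ2] PC=0: INC 3 -> ACC=-5
Event 9 (EXEC): [IRQ2] PC=1: IRET -> resume MAIN at PC=0 (depth now 0)
Event 10 (EXEC): [MAIN] PC=0: INC 5 -> ACC=0
Event 11 (EXEC): [MAIN] PC=1: DEC 2 -> ACC=-2
Event 12 (INT 1): INT 1 arrives: push (MAIN, PC=2), enter IRQ1 at PC=0 (depth now 1)
Event 13 (EXEC): [IRQ1] PC=0: INC 3 -> ACC=1
Event 14 (EXEC): [IRQ1] PC=1: INC 4 -> ACC=5
Event 15 (EXEC): [IRQ1] PC=2: IRET -> resume MAIN at PC=2 (depth now 0)
Event 16 (EXEC): [MAIN] PC=2: INC 3 -> ACC=8
Event 17 (EXEC): [MAIN] PC=3: INC 1 -> ACC=9
Event 18 (EXEC): [MAIN] PC=4: HALT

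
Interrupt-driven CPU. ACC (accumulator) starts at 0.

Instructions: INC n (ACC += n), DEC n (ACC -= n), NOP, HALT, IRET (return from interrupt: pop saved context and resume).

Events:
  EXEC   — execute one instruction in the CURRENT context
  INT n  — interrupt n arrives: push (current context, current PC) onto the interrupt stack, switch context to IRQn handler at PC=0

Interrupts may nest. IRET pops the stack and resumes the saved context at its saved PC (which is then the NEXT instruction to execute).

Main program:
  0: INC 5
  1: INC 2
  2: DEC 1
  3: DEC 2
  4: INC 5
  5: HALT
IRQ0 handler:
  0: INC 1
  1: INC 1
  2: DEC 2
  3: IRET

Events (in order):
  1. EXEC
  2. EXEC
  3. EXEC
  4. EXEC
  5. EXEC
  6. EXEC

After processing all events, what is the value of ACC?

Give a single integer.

Answer: 9

Derivation:
Event 1 (EXEC): [MAIN] PC=0: INC 5 -> ACC=5
Event 2 (EXEC): [MAIN] PC=1: INC 2 -> ACC=7
Event 3 (EXEC): [MAIN] PC=2: DEC 1 -> ACC=6
Event 4 (EXEC): [MAIN] PC=3: DEC 2 -> ACC=4
Event 5 (EXEC): [MAIN] PC=4: INC 5 -> ACC=9
Event 6 (EXEC): [MAIN] PC=5: HALT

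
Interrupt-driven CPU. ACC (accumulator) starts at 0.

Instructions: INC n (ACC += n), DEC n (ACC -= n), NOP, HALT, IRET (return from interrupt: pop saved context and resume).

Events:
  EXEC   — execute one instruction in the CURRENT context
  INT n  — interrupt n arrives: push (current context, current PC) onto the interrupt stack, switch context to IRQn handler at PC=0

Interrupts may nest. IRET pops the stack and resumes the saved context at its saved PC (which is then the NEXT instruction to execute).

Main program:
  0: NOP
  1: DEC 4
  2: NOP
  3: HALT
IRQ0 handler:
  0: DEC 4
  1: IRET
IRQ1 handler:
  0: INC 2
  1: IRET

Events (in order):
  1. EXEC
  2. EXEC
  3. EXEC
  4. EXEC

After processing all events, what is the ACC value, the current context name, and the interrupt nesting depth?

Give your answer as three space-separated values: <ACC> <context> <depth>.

Event 1 (EXEC): [MAIN] PC=0: NOP
Event 2 (EXEC): [MAIN] PC=1: DEC 4 -> ACC=-4
Event 3 (EXEC): [MAIN] PC=2: NOP
Event 4 (EXEC): [MAIN] PC=3: HALT

Answer: -4 MAIN 0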